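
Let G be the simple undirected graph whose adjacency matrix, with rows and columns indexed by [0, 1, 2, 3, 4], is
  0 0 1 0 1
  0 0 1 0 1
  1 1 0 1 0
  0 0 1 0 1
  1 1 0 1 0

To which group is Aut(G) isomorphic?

The vertices split by degree into {2, 4} (degree 3) and {0, 1, 3} (degree 2); every edge runs between the two parts, so G is the complete bipartite graph K_{2,3}. Automorphisms preserve the bipartition setwise (since the parts differ in size) and act as S_2 × S_3 within it; |Aut| = 12.

S_2 × S_3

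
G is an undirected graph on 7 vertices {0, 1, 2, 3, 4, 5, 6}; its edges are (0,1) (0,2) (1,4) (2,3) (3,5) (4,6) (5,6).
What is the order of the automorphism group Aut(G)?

14

Every vertex has degree 2 and the graph is connected, so G is the 7-cycle C_7. The automorphisms of the 7-cycle are exactly the symmetries of a regular 7-gon: the dihedral group D_7, |D_7| = 14.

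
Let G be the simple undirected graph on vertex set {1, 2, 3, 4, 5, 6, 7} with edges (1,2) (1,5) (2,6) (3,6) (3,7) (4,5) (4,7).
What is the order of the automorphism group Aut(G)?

Every vertex has degree 2 and the graph is connected, so G is the 7-cycle C_7. C_7 has 7 rotations and 7 reflections, so Aut(C_7) ≅ D_7 of order 14.

14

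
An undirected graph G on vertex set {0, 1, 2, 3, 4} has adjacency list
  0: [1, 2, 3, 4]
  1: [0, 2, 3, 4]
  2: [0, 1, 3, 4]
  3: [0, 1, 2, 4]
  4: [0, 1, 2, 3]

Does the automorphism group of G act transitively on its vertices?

Every vertex has degree 4, so G is the complete graph K_5. Every bijection on the vertex set is an automorphism of K_5; hence Aut(K_5) ≅ S_5, order 120. This group acts transitively on the 5 vertices.

Yes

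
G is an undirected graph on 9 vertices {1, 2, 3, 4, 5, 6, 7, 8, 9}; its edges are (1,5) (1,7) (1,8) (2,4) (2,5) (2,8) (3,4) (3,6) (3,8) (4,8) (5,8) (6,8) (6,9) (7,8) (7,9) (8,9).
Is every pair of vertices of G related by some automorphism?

No

Vertex 8 is the only vertex of degree 8, so every automorphism fixes it; G is not vertex-transitive.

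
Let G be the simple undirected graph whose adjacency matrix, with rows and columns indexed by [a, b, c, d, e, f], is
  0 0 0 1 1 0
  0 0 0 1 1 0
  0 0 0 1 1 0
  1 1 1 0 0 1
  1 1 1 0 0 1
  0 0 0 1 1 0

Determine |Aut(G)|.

48

The vertices split by degree into {d, e} (degree 4) and {a, b, c, f} (degree 2); every edge runs between the two parts, so G is the complete bipartite graph K_{2,4}. The parts have unequal sizes, so no automorphism swaps them; each part is permuted independently, giving S_2 × S_4 of order 2!·4! = 48.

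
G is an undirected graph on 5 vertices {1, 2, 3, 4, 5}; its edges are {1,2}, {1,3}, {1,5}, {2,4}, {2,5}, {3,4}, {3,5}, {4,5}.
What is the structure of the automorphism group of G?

Vertex 5 is the unique vertex of degree 4; the remaining 4 vertices each have degree 3 and induce a cycle, so G is the wheel on 5 vertices with hub 5. With the hub fixed, the remaining symmetry is that of the rim cycle C_4, giving the dihedral group D_4.

the dihedral group of order 8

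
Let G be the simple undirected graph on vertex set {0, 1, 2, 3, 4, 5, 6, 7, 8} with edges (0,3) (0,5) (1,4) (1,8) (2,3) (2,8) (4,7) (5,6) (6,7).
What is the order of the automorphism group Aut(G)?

Every vertex has degree 2 and the graph is connected, so G is the 9-cycle C_9. The automorphisms of the 9-cycle are exactly the symmetries of a regular 9-gon: the dihedral group D_9, |D_9| = 18.

18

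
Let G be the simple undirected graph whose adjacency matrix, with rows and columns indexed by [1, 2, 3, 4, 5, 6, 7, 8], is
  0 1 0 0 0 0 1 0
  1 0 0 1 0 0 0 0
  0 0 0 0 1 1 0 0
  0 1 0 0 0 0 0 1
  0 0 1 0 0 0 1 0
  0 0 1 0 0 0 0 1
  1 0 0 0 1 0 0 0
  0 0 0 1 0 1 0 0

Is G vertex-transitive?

G is 2-regular and connected on 8 vertices, i.e. the cycle C_8. The automorphisms of the 8-cycle are exactly the symmetries of a regular 8-gon: the dihedral group D_8, |D_8| = 16. This group acts transitively on the 8 vertices.

Yes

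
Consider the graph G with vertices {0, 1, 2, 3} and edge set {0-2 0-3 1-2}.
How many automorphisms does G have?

2

The degree sequence is [2, 1, 2, 1]; the two degree-1 vertices 1 and 3 are the ends of a path, so G = P_4. The only nontrivial automorphism of a path is the end-to-end reflection, so Aut(G) ≅ Z_2.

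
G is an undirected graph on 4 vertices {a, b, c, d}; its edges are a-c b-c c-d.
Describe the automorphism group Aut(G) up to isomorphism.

Vertex c has degree 3 and every other vertex has degree 1, so G is the star K_{1,3} with centre c. Any automorphism fixes the centre and permutes the 3 leaves freely, so Aut(G) ≅ S_3 of order 3! = 6.

S_3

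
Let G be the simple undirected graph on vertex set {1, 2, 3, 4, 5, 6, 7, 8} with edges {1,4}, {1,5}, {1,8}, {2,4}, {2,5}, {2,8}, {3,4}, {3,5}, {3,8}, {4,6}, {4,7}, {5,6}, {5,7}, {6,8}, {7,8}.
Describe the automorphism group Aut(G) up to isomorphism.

The vertices split by degree into {4, 5, 8} (degree 5) and {1, 2, 3, 6, 7} (degree 3); every edge runs between the two parts, so G is the complete bipartite graph K_{3,5}. Automorphisms preserve the bipartition setwise (since the parts differ in size) and act as S_3 × S_5 within it; |Aut| = 720.

S_3 × S_5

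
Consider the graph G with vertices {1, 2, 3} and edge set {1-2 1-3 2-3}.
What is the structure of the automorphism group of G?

S_3

All 3 vertices are pairwise adjacent: G = K_3. Any permutation of the 3 vertices preserves K_3, so Aut(K_3) = S_3 of order 3! = 6.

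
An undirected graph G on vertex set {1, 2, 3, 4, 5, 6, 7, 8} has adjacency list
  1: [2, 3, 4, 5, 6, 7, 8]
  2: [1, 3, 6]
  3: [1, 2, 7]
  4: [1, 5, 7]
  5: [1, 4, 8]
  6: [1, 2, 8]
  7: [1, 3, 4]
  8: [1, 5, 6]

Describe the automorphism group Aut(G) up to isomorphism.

D_7

Vertex 1 is the unique vertex of degree 7; the remaining 7 vertices each have degree 3 and induce a cycle, so G is the wheel on 8 vertices with hub 1. With the hub fixed, the remaining symmetry is that of the rim cycle C_7, giving the dihedral group D_7.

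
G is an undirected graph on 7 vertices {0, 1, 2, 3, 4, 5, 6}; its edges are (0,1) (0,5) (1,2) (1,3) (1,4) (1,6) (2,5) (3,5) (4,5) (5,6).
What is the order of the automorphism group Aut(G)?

The vertices split by degree into {1, 5} (degree 5) and {0, 2, 3, 4, 6} (degree 2); every edge runs between the two parts, so G is the complete bipartite graph K_{2,5}. The parts have unequal sizes, so no automorphism swaps them; each part is permuted independently, giving S_5 × S_2 of order 5!·2! = 240.

240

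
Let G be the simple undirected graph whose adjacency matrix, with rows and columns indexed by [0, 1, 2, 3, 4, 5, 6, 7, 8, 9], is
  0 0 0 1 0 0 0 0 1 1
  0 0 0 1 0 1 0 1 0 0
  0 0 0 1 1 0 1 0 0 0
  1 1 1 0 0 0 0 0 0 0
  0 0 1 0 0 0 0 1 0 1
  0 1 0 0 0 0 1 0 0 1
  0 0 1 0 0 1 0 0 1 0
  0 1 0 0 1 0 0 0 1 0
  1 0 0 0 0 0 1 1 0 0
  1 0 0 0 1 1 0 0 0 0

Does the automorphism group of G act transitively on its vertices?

Yes

G is 3-regular on 10 vertices with no triangles and no 4-cycles (girth 5): this is the Petersen graph. It is a classical fact that the Petersen graph has automorphism group S_5 (order 120), arising from its description as the Kneser graph K(5,2). Under this action every vertex can be carried to every other, so G is vertex-transitive.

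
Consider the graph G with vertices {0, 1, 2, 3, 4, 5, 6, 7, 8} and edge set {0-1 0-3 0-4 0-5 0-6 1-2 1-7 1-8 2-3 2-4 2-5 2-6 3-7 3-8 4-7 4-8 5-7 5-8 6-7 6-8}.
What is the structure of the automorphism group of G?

The vertices split by degree into {0, 2, 7, 8} (degree 5) and {1, 3, 4, 5, 6} (degree 4); every edge runs between the two parts, so G is the complete bipartite graph K_{4,5}. Automorphisms preserve the bipartition setwise (since the parts differ in size) and act as S_5 × S_4 within it; |Aut| = 2880.

S_5 × S_4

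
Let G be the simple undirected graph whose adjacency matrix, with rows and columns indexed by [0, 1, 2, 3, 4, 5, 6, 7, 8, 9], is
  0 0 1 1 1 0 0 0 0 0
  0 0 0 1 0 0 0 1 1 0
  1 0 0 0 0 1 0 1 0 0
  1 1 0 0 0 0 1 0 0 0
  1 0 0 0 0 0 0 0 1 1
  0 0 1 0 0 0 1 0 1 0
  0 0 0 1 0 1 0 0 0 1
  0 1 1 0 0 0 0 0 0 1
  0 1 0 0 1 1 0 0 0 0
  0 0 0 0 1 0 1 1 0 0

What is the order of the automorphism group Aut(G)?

120

G is 3-regular on 10 vertices with no triangles and no 4-cycles (girth 5): this is the Petersen graph. Viewing the Petersen graph as the Kneser graph K(5,2) — vertices are 2-subsets of {1,…,5}, edges join disjoint pairs — its automorphisms are exactly the permutations of the 5-element set, so Aut ≅ S_5 of order 120.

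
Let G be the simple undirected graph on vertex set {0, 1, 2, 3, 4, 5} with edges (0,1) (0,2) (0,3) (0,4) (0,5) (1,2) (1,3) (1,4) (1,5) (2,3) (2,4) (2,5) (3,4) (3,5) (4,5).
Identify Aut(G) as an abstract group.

S_6

All 6 vertices are pairwise adjacent: G = K_6. Any permutation of the 6 vertices preserves K_6, so Aut(K_6) = S_6 of order 6! = 720.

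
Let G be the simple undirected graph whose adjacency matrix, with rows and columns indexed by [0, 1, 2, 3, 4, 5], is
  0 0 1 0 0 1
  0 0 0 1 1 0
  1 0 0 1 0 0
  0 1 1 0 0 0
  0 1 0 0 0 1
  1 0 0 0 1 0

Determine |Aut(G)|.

12

Every vertex has degree 2 and the graph is connected, so G is the 6-cycle C_6. C_6 has 6 rotations and 6 reflections, so Aut(C_6) ≅ D_6 of order 12.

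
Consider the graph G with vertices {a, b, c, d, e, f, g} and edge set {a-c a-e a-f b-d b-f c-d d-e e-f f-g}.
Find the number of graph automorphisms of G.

1

Degrees alone do not determine every vertex (e.g. a and d both have degree 3), but their neighbour-degree multisets differ: N(a) has degrees [2, 3, 4] while N(d) has degrees [2, 2, 3]. Repeating this refinement separates all vertices, so the only automorphism is the identity.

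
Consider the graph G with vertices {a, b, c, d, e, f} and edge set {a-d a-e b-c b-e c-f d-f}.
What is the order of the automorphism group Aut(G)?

12

G is 2-regular and connected on 6 vertices, i.e. the cycle C_6. C_6 has 6 rotations and 6 reflections, so Aut(C_6) ≅ D_6 of order 12.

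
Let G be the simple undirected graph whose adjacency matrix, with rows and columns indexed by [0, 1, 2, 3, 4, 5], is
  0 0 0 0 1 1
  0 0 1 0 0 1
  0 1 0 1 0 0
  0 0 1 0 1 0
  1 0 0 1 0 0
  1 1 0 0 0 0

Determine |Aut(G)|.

12

G is 2-regular and connected on 6 vertices, i.e. the cycle C_6. C_6 has 6 rotations and 6 reflections, so Aut(C_6) ≅ D_6 of order 12.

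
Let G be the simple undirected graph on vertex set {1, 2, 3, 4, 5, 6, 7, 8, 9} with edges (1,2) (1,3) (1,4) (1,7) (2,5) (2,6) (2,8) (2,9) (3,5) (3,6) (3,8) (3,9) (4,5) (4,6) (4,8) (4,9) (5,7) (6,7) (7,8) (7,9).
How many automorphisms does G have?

2880

The vertices split by degree into {2, 3, 4, 7} (degree 5) and {1, 5, 6, 8, 9} (degree 4); every edge runs between the two parts, so G is the complete bipartite graph K_{4,5}. Automorphisms preserve the bipartition setwise (since the parts differ in size) and act as S_5 × S_4 within it; |Aut| = 2880.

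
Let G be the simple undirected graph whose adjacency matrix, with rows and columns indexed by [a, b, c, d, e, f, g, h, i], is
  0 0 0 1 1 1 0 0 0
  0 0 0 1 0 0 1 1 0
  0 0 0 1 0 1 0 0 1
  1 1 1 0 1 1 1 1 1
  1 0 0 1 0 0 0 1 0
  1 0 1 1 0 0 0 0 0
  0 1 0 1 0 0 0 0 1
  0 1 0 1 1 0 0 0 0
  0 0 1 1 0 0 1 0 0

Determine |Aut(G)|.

16

Vertex d is the unique vertex of degree 8; the remaining 8 vertices each have degree 3 and induce a cycle, so G is the wheel on 9 vertices with hub d. With the hub fixed, the remaining symmetry is that of the rim cycle C_8, giving the dihedral group D_8.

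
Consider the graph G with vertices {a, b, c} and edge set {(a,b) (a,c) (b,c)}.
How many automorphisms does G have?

6

Every vertex has degree 2, so G is the complete graph K_3. Every bijection on the vertex set is an automorphism of K_3; hence Aut(K_3) ≅ S_3, order 6.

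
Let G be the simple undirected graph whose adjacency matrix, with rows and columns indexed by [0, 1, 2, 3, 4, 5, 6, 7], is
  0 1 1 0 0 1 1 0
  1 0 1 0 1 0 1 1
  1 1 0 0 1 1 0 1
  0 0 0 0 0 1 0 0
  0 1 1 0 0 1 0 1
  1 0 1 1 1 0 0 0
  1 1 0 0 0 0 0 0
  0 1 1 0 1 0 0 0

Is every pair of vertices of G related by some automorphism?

Vertex 3 is the only vertex of degree 1, so every automorphism fixes it; G is not vertex-transitive.

No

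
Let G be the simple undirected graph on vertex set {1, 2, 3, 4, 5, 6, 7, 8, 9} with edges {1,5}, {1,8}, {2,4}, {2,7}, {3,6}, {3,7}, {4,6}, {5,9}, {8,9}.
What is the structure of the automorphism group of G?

D_4 × D_5

G has two connected components, {2, 3, 4, 6, 7} and {1, 5, 8, 9}; each is 2-regular, so G = C_5 ⊔ C_4. No automorphism exchanges components of different sizes, hence Aut(G) is the direct product D_4 × D_5, order 80.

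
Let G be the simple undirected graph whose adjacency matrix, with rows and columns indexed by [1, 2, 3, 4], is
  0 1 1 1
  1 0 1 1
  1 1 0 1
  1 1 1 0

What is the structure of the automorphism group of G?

the symmetric group on 4 letters

Every vertex has degree 3, so G is the complete graph K_4. Every bijection on the vertex set is an automorphism of K_4; hence Aut(K_4) ≅ S_4, order 24.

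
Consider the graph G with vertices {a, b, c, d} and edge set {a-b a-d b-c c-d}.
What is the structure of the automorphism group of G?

G is 2-regular and bipartite on 2^2 = 4 vertices with girth 4; it is the hypercube graph Q_2. Aut(Q_2) consists of the signed permutations of the 2 coordinate axes: 2! permutations times 2^2 sign flips, so |Aut| = 2^2·2! = 8.

Z_2^2 ⋊ S_2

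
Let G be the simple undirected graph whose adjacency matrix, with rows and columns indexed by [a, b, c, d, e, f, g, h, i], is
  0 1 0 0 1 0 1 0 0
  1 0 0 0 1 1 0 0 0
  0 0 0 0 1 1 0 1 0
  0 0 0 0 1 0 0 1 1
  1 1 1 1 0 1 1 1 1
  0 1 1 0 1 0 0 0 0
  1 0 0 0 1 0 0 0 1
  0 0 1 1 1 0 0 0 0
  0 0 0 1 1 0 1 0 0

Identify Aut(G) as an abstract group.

the dihedral group of order 16

Vertex e is the unique vertex of degree 8; the remaining 8 vertices each have degree 3 and induce a cycle, so G is the wheel on 9 vertices with hub e. Every automorphism fixes the hub and acts on the rim 8-cycle, so Aut(G) ≅ Aut(C_8) = D_8 of order 16.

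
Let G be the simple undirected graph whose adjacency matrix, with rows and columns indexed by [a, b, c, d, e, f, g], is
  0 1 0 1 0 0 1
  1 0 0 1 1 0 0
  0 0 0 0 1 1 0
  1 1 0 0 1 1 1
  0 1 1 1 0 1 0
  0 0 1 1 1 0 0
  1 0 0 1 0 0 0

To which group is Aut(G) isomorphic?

{e}

Degrees alone do not determine every vertex (e.g. a and b both have degree 3), but their neighbour-degree multisets differ: N(a) has degrees [2, 3, 5] while N(b) has degrees [3, 4, 5]. Repeating this refinement separates all vertices, so the only automorphism is the identity.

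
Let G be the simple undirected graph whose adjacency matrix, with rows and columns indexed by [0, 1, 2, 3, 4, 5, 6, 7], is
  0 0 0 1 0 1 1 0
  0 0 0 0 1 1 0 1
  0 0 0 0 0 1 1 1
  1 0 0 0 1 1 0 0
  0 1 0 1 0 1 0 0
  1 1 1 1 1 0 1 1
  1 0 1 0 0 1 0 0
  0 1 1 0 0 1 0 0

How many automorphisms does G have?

14

Vertex 5 is the unique vertex of degree 7; the remaining 7 vertices each have degree 3 and induce a cycle, so G is the wheel on 8 vertices with hub 5. Every automorphism fixes the hub and acts on the rim 7-cycle, so Aut(G) ≅ Aut(C_7) = D_7 of order 14.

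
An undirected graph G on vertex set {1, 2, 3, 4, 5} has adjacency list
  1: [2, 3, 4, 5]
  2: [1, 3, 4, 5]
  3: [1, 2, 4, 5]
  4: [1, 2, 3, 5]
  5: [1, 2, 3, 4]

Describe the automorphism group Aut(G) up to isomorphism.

S_5

All 5 vertices are pairwise adjacent: G = K_5. Any permutation of the 5 vertices preserves K_5, so Aut(K_5) = S_5 of order 5! = 120.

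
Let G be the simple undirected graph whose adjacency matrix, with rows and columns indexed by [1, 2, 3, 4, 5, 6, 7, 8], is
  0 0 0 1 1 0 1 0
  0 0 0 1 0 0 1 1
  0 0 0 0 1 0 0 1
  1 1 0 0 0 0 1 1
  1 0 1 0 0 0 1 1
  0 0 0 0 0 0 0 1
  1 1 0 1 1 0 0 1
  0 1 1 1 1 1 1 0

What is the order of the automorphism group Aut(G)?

Degrees alone do not determine every vertex (e.g. 1 and 2 both have degree 3), but their neighbour-degree multisets differ: N(1) has degrees [4, 4, 5] while N(2) has degrees [4, 5, 6]. Repeating this refinement separates all vertices, so the only automorphism is the identity.

1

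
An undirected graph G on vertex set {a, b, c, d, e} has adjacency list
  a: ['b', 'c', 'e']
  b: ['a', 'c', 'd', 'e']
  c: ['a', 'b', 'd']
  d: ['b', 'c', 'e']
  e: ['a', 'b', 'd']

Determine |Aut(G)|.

Vertex b is the unique vertex of degree 4; the remaining 4 vertices each have degree 3 and induce a cycle, so G is the wheel on 5 vertices with hub b. With the hub fixed, the remaining symmetry is that of the rim cycle C_4, giving the dihedral group D_4.

8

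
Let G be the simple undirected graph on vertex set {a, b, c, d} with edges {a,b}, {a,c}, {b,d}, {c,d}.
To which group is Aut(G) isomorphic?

Every vertex has degree 2 and the graph is connected, so G is the 4-cycle C_4. C_4 has 4 rotations and 4 reflections, so Aut(C_4) ≅ D_4 of order 8.

D_4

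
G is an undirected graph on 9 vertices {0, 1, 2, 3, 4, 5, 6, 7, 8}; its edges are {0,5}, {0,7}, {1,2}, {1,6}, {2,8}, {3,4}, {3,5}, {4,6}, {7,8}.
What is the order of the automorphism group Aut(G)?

18

G is 2-regular and connected on 9 vertices, i.e. the cycle C_9. C_9 has 9 rotations and 9 reflections, so Aut(C_9) ≅ D_9 of order 18.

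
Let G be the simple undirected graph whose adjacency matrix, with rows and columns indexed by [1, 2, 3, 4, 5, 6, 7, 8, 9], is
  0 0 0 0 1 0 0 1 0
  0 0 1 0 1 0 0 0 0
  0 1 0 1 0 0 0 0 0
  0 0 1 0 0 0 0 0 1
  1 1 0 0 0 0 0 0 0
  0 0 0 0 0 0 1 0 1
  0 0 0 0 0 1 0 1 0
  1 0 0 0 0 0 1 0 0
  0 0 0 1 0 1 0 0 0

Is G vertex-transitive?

Yes

G is 2-regular and connected on 9 vertices, i.e. the cycle C_9. The automorphisms of the 9-cycle are exactly the symmetries of a regular 9-gon: the dihedral group D_9, |D_9| = 18. This group acts transitively on the 9 vertices.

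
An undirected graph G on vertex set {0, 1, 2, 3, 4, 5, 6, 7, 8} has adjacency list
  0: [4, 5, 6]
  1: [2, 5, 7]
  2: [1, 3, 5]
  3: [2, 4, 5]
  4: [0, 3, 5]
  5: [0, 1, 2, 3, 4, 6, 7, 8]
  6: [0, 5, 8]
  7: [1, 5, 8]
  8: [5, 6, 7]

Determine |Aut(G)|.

16

Vertex 5 is the unique vertex of degree 8; the remaining 8 vertices each have degree 3 and induce a cycle, so G is the wheel on 9 vertices with hub 5. With the hub fixed, the remaining symmetry is that of the rim cycle C_8, giving the dihedral group D_8.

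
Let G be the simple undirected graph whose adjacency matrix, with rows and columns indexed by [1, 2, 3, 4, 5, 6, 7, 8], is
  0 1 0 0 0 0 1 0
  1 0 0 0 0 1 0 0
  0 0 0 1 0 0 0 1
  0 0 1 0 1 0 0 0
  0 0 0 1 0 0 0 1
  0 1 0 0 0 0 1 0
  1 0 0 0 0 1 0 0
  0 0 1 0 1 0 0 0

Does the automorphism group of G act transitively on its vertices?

G has two connected components, {1, 2, 6, 7} and {3, 4, 5, 8}; each is 2-regular, so G = C_4 ⊔ C_4. Aut of a disjoint union of two copies of C_4 is the wreath product D_4 ≀ Z_2, of order 2·8² = 128. Under this action every vertex can be carried to every other, so G is vertex-transitive.

Yes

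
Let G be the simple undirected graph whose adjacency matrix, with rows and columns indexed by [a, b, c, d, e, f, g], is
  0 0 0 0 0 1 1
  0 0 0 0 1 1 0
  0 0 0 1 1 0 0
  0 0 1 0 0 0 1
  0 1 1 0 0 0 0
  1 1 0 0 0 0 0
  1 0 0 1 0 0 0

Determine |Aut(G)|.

14

G is 2-regular and connected on 7 vertices, i.e. the cycle C_7. C_7 has 7 rotations and 7 reflections, so Aut(C_7) ≅ D_7 of order 14.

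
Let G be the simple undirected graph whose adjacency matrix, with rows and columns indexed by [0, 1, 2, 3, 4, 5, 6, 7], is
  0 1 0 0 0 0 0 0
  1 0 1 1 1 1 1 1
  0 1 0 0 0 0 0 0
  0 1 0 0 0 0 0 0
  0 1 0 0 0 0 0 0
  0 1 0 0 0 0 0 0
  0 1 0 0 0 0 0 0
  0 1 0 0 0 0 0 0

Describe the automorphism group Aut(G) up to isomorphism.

the symmetric group on 7 letters

Vertex 1 has degree 7 and every other vertex has degree 1, so G is the star K_{1,7} with centre 1. Any automorphism fixes the centre and permutes the 7 leaves freely, so Aut(G) ≅ S_7 of order 7! = 5040.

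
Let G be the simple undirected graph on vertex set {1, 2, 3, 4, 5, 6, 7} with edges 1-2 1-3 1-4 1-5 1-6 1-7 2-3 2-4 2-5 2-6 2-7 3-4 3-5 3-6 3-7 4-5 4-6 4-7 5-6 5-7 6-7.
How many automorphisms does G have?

5040

All 7 vertices are pairwise adjacent: G = K_7. Any permutation of the 7 vertices preserves K_7, so Aut(K_7) = S_7 of order 7! = 5040.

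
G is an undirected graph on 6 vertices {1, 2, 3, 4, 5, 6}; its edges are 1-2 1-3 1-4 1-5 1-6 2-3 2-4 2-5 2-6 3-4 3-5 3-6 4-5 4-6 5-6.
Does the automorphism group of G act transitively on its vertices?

Every vertex has degree 5, so G is the complete graph K_6. Every bijection on the vertex set is an automorphism of K_6; hence Aut(K_6) ≅ S_6, order 720. Under this action every vertex can be carried to every other, so G is vertex-transitive.

Yes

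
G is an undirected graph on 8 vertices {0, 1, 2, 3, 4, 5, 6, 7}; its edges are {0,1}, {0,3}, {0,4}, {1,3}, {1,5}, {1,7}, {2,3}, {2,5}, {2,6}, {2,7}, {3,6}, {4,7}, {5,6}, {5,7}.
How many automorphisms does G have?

1

The degree sequence is [3, 4, 4, 4, 2, 4, 3, 4]. Checking the degree-preserving permutations of the vertex set shows that none except the identity preserves every edge, so Aut(G) is trivial.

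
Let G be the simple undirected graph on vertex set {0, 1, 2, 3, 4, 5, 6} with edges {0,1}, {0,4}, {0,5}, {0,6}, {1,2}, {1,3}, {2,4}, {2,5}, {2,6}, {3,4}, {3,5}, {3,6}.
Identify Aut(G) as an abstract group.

The vertices split by degree into {0, 2, 3} (degree 4) and {1, 4, 5, 6} (degree 3); every edge runs between the two parts, so G is the complete bipartite graph K_{3,4}. The parts have unequal sizes, so no automorphism swaps them; each part is permuted independently, giving S_3 × S_4 of order 3!·4! = 144.

S_3 × S_4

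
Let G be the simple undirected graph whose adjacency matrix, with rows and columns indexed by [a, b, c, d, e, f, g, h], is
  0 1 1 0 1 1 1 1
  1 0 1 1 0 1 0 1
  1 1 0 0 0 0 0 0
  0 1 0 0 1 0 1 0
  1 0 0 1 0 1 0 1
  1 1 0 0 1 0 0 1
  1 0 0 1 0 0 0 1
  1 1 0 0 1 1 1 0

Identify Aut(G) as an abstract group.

Degrees alone do not determine every vertex (e.g. b and h both have degree 5), but their neighbour-degree multisets differ: N(b) has degrees [2, 3, 4, 5, 6] while N(h) has degrees [3, 4, 4, 5, 6]. Repeating this refinement separates all vertices, so the only automorphism is the identity.

the trivial group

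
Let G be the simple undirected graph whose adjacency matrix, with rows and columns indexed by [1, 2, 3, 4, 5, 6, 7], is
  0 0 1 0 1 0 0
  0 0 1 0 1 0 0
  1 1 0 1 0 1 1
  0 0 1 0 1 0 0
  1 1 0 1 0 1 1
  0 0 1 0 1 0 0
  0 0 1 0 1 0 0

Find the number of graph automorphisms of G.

240

The vertices split by degree into {3, 5} (degree 5) and {1, 2, 4, 6, 7} (degree 2); every edge runs between the two parts, so G is the complete bipartite graph K_{2,5}. The parts have unequal sizes, so no automorphism swaps them; each part is permuted independently, giving S_5 × S_2 of order 5!·2! = 240.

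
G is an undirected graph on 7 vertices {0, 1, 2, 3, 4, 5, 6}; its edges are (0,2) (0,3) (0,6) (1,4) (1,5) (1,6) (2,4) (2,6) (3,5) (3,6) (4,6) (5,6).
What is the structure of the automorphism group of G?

D_6

Vertex 6 is the unique vertex of degree 6; the remaining 6 vertices each have degree 3 and induce a cycle, so G is the wheel on 7 vertices with hub 6. With the hub fixed, the remaining symmetry is that of the rim cycle C_6, giving the dihedral group D_6.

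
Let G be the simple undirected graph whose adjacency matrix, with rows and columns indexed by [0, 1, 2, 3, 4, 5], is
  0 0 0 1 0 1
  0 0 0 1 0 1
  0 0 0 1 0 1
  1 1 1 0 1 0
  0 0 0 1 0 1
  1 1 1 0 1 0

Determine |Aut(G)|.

48

The vertices split by degree into {3, 5} (degree 4) and {0, 1, 2, 4} (degree 2); every edge runs between the two parts, so G is the complete bipartite graph K_{2,4}. The parts have unequal sizes, so no automorphism swaps them; each part is permuted independently, giving S_2 × S_4 of order 2!·4! = 48.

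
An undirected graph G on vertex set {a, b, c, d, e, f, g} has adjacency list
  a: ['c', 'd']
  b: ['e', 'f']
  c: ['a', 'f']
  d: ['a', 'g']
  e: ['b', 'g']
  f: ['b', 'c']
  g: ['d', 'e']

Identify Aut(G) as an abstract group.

G is 2-regular and connected on 7 vertices, i.e. the cycle C_7. C_7 has 7 rotations and 7 reflections, so Aut(C_7) ≅ D_7 of order 14.

the dihedral group of order 14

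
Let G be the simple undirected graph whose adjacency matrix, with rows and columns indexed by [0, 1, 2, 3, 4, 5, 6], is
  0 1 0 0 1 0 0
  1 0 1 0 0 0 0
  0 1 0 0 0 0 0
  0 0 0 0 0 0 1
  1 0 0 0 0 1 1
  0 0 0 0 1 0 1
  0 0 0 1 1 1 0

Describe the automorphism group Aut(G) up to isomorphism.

Degrees alone do not determine every vertex (e.g. 0 and 1 both have degree 2), but their neighbour-degree multisets differ: N(0) has degrees [2, 3] while N(1) has degrees [1, 2]. Repeating this refinement separates all vertices, so the only automorphism is the identity.

{e}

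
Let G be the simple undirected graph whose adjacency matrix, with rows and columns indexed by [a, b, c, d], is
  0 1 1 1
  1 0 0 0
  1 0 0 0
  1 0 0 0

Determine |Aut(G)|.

6

Vertex a has degree 3 and every other vertex has degree 1, so G is the star K_{1,3} with centre a. Any automorphism fixes the centre and permutes the 3 leaves freely, so Aut(G) ≅ S_3 of order 3! = 6.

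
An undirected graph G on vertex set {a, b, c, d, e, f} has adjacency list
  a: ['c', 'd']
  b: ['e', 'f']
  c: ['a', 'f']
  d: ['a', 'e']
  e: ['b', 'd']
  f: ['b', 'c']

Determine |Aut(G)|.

12

G is 2-regular and connected on 6 vertices, i.e. the cycle C_6. The automorphisms of the 6-cycle are exactly the symmetries of a regular 6-gon: the dihedral group D_6, |D_6| = 12.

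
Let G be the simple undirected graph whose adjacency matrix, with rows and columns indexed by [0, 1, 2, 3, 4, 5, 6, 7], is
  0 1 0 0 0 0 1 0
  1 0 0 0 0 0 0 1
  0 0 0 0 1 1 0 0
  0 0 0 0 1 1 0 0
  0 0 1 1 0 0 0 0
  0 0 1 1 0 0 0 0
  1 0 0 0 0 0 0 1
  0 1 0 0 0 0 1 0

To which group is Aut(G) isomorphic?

G has two connected components, {2, 3, 4, 5} and {0, 1, 6, 7}; each is 2-regular, so G = C_4 ⊔ C_4. With two isomorphic components, Aut(G) = Aut(C_4) ≀ S_2 = (D_4 × D_4) ⋊ Z_2: permute each cycle by D_4, then optionally swap the two cycles. Order 2·(2·4)² = 128.

(D_4 × D_4) ⋊ Z_2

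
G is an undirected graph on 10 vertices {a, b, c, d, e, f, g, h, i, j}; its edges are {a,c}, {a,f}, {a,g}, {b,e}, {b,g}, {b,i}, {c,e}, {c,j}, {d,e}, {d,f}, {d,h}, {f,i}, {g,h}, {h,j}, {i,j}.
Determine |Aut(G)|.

G is 3-regular on 10 vertices with no triangles and no 4-cycles (girth 5): this is the Petersen graph. Viewing the Petersen graph as the Kneser graph K(5,2) — vertices are 2-subsets of {1,…,5}, edges join disjoint pairs — its automorphisms are exactly the permutations of the 5-element set, so Aut ≅ S_5 of order 120.

120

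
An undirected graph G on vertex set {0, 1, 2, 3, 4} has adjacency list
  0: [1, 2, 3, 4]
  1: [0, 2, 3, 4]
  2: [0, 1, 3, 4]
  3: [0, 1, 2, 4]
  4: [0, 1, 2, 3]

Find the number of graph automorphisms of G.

Every vertex has degree 4, so G is the complete graph K_5. Every bijection on the vertex set is an automorphism of K_5; hence Aut(K_5) ≅ S_5, order 120.

120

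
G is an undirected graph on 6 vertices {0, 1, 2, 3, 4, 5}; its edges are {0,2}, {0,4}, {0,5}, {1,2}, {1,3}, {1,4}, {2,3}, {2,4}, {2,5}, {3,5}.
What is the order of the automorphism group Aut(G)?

Vertex 2 is the unique vertex of degree 5; the remaining 5 vertices each have degree 3 and induce a cycle, so G is the wheel on 6 vertices with hub 2. With the hub fixed, the remaining symmetry is that of the rim cycle C_5, giving the dihedral group D_5.

10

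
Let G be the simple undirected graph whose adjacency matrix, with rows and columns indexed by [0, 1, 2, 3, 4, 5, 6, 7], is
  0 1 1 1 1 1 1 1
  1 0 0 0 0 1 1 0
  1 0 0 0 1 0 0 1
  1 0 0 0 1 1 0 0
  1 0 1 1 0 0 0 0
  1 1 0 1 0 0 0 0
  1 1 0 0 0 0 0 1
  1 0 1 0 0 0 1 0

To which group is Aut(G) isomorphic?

D_7

Vertex 0 is the unique vertex of degree 7; the remaining 7 vertices each have degree 3 and induce a cycle, so G is the wheel on 8 vertices with hub 0. With the hub fixed, the remaining symmetry is that of the rim cycle C_7, giving the dihedral group D_7.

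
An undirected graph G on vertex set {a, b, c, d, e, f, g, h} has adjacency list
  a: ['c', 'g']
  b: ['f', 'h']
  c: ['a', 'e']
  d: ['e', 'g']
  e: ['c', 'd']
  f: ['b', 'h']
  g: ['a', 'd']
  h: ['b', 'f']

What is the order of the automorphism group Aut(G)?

60

G has two connected components, {a, c, d, e, g} and {b, f, h}; each is 2-regular, so G = C_5 ⊔ C_3. The components are non-isomorphic (different sizes), so Aut(G) = Aut(C_3) × Aut(C_5) = D_3 × D_5 of order 6·10 = 60.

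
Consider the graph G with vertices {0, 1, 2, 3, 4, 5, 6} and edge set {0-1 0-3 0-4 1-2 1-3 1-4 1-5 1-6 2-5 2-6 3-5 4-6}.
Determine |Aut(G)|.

12

Vertex 1 is the unique vertex of degree 6; the remaining 6 vertices each have degree 3 and induce a cycle, so G is the wheel on 7 vertices with hub 1. Every automorphism fixes the hub and acts on the rim 6-cycle, so Aut(G) ≅ Aut(C_6) = D_6 of order 12.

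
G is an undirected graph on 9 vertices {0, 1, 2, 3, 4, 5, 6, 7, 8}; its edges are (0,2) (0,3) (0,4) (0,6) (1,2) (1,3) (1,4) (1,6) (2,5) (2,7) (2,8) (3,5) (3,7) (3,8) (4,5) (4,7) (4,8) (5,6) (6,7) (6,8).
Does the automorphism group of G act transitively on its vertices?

Automorphisms preserve degree, but G has vertices of degree 4 and vertices of degree 5; no automorphism maps one to the other, so G is not vertex-transitive.

No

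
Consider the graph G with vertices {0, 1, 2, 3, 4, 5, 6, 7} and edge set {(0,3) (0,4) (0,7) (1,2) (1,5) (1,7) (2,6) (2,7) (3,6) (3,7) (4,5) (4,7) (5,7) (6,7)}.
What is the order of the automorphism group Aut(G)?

Vertex 7 is the unique vertex of degree 7; the remaining 7 vertices each have degree 3 and induce a cycle, so G is the wheel on 8 vertices with hub 7. With the hub fixed, the remaining symmetry is that of the rim cycle C_7, giving the dihedral group D_7.

14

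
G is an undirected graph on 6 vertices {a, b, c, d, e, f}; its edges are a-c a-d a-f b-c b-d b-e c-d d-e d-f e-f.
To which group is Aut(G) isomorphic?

D_5

Vertex d is the unique vertex of degree 5; the remaining 5 vertices each have degree 3 and induce a cycle, so G is the wheel on 6 vertices with hub d. Every automorphism fixes the hub and acts on the rim 5-cycle, so Aut(G) ≅ Aut(C_5) = D_5 of order 10.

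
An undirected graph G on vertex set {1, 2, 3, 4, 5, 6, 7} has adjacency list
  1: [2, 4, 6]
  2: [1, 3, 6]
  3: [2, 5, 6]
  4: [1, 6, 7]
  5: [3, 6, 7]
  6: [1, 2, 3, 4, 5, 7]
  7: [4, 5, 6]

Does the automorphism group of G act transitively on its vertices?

No

Vertex 6 is the only vertex of degree 6, so every automorphism fixes it; G is not vertex-transitive.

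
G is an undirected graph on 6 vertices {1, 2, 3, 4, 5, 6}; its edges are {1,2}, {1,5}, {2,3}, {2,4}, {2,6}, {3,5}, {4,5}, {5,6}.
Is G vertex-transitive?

Automorphisms preserve degree, but G has vertices of degree 2 and vertices of degree 4; no automorphism maps one to the other, so G is not vertex-transitive.

No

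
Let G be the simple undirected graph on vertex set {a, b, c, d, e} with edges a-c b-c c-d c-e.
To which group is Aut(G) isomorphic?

S_4

Vertex c has degree 4 and every other vertex has degree 1, so G is the star K_{1,4} with centre c. The 4 leaves are pairwise interchangeable while the centre is fixed, giving Aut(G) = S_4.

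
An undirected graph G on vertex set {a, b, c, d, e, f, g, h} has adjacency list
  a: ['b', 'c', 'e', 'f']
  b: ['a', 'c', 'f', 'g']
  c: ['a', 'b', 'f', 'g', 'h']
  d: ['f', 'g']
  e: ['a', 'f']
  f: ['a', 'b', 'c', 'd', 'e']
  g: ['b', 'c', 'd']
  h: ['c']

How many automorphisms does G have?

Degrees alone do not determine every vertex (e.g. a and b both have degree 4), but their neighbour-degree multisets differ: N(a) has degrees [2, 4, 5, 5] while N(b) has degrees [3, 4, 5, 5]. Repeating this refinement separates all vertices, so the only automorphism is the identity.

1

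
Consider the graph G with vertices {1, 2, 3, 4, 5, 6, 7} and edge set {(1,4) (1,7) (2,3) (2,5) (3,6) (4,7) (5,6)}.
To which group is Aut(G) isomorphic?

D_3 × D_4

G has two connected components, {2, 3, 5, 6} and {1, 4, 7}; each is 2-regular, so G = C_4 ⊔ C_3. The components are non-isomorphic (different sizes), so Aut(G) = Aut(C_3) × Aut(C_4) = D_3 × D_4 of order 6·8 = 48.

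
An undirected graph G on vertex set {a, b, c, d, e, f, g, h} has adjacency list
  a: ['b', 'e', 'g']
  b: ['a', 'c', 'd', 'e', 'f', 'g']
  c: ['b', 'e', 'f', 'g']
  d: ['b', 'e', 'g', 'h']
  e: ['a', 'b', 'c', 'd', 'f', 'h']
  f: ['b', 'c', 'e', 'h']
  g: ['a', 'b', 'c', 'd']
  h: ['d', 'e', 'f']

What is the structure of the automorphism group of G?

The degree sequence is [3, 6, 4, 4, 6, 4, 4, 3]. Checking the degree-preserving permutations of the vertex set shows that none except the identity preserves every edge, so Aut(G) is trivial.

1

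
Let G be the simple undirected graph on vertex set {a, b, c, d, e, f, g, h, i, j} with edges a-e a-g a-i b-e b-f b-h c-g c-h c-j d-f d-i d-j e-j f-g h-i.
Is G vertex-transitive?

G is 3-regular on 10 vertices with no triangles and no 4-cycles (girth 5): this is the Petersen graph. It is a classical fact that the Petersen graph has automorphism group S_5 (order 120), arising from its description as the Kneser graph K(5,2). This group acts transitively on the 10 vertices.

Yes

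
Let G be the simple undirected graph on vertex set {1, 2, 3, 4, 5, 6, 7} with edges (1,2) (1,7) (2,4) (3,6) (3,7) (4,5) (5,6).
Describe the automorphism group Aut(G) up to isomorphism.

G is 2-regular and connected on 7 vertices, i.e. the cycle C_7. C_7 has 7 rotations and 7 reflections, so Aut(C_7) ≅ D_7 of order 14.

D_7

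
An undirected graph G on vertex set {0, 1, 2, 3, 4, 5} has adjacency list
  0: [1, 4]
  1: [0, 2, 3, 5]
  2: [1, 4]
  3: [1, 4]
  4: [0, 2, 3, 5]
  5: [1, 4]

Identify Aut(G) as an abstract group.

The vertices split by degree into {1, 4} (degree 4) and {0, 2, 3, 5} (degree 2); every edge runs between the two parts, so G is the complete bipartite graph K_{2,4}. The parts have unequal sizes, so no automorphism swaps them; each part is permuted independently, giving S_4 × S_2 of order 4!·2! = 48.

S_4 × S_2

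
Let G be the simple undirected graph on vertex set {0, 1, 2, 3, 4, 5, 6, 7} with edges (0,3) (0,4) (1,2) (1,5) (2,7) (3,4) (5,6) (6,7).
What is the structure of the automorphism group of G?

G has two connected components, {1, 2, 5, 6, 7} and {0, 3, 4}; each is 2-regular, so G = C_5 ⊔ C_3. The components are non-isomorphic (different sizes), so Aut(G) = Aut(C_5) × Aut(C_3) = D_5 × D_3 of order 10·6 = 60.

D_5 × D_3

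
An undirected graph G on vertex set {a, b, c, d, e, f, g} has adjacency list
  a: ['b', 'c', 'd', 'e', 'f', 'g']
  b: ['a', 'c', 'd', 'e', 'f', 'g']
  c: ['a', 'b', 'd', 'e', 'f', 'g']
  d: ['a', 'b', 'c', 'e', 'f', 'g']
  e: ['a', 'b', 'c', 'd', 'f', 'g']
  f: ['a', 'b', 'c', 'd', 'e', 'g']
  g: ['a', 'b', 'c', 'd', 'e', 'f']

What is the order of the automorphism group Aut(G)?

5040

All 7 vertices are pairwise adjacent: G = K_7. Every bijection on the vertex set is an automorphism of K_7; hence Aut(K_7) ≅ S_7, order 5040.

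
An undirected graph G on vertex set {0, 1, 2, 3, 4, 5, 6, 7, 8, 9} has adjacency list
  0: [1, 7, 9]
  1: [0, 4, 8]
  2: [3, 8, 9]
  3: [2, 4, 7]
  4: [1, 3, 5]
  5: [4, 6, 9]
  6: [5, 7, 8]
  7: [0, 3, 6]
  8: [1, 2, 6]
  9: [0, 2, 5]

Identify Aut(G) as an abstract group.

G is 3-regular on 10 vertices with no triangles and no 4-cycles (girth 5): this is the Petersen graph. Viewing the Petersen graph as the Kneser graph K(5,2) — vertices are 2-subsets of {1,…,5}, edges join disjoint pairs — its automorphisms are exactly the permutations of the 5-element set, so Aut ≅ S_5 of order 120.

S_5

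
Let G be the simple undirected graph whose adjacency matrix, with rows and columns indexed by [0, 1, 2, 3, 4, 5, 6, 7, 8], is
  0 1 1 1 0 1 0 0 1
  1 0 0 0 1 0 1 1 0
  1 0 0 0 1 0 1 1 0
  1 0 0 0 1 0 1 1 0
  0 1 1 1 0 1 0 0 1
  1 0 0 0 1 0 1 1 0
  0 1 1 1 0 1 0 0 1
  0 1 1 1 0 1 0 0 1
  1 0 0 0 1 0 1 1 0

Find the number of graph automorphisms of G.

The vertices split by degree into {0, 4, 6, 7} (degree 5) and {1, 2, 3, 5, 8} (degree 4); every edge runs between the two parts, so G is the complete bipartite graph K_{4,5}. The parts have unequal sizes, so no automorphism swaps them; each part is permuted independently, giving S_5 × S_4 of order 5!·4! = 2880.

2880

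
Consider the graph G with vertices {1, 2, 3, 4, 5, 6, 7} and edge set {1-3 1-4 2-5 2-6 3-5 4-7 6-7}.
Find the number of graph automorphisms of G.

14

Every vertex has degree 2 and the graph is connected, so G is the 7-cycle C_7. The automorphisms of the 7-cycle are exactly the symmetries of a regular 7-gon: the dihedral group D_7, |D_7| = 14.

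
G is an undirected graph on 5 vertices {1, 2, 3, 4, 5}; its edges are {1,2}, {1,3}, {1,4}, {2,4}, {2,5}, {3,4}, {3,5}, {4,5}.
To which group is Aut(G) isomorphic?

Vertex 4 is the unique vertex of degree 4; the remaining 4 vertices each have degree 3 and induce a cycle, so G is the wheel on 5 vertices with hub 4. Every automorphism fixes the hub and acts on the rim 4-cycle, so Aut(G) ≅ Aut(C_4) = D_4 of order 8.

D_4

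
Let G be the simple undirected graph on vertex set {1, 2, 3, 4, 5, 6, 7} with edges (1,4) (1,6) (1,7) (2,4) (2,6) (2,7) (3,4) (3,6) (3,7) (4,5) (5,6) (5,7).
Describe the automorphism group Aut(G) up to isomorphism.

The vertices split by degree into {4, 6, 7} (degree 4) and {1, 2, 3, 5} (degree 3); every edge runs between the two parts, so G is the complete bipartite graph K_{3,4}. The parts have unequal sizes, so no automorphism swaps them; each part is permuted independently, giving S_4 × S_3 of order 4!·3! = 144.

S_4 × S_3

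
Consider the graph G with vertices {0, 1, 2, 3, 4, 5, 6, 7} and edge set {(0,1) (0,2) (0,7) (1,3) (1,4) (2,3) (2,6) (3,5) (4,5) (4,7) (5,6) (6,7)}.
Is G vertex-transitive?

G is 3-regular and bipartite on 2^3 = 8 vertices with girth 4; it is the hypercube graph Q_3. The symmetry group of the 3-cube is the hyperoctahedral group B_3 = Z_2 ≀ S_3, of order 2^3·3! = 48. Under this action every vertex can be carried to every other, so G is vertex-transitive.

Yes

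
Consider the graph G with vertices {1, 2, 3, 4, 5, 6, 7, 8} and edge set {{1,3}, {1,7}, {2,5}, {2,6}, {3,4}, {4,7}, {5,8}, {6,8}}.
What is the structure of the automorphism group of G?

D_4 ≀ Z_2

G has two connected components, {1, 3, 4, 7} and {2, 5, 6, 8}; each is 2-regular, so G = C_4 ⊔ C_4. With two isomorphic components, Aut(G) = Aut(C_4) ≀ S_2 = (D_4 × D_4) ⋊ Z_2: permute each cycle by D_4, then optionally swap the two cycles. Order 2·(2·4)² = 128.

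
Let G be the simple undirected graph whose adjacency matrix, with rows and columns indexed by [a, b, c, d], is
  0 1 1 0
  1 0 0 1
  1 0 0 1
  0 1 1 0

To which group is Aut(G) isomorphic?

the dihedral group of order 8

Every vertex has degree 2 and the graph is connected, so G is the 4-cycle C_4. C_4 has 4 rotations and 4 reflections, so Aut(C_4) ≅ D_4 of order 8.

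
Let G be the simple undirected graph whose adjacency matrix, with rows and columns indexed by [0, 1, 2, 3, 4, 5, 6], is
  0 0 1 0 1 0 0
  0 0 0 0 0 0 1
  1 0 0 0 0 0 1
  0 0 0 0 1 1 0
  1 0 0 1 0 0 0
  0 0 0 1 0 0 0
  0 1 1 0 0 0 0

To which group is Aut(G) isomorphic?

The degree sequence is [2, 1, 2, 2, 2, 1, 2]; the two degree-1 vertices 1 and 5 are the ends of a path, so G = P_7. The only nontrivial automorphism of a path is the end-to-end reflection, so Aut(G) ≅ Z_2.

C_2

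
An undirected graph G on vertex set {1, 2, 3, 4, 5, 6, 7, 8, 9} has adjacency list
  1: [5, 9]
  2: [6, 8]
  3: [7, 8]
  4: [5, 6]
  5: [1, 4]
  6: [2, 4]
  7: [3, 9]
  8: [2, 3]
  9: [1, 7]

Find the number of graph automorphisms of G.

18

Every vertex has degree 2 and the graph is connected, so G is the 9-cycle C_9. C_9 has 9 rotations and 9 reflections, so Aut(C_9) ≅ D_9 of order 18.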